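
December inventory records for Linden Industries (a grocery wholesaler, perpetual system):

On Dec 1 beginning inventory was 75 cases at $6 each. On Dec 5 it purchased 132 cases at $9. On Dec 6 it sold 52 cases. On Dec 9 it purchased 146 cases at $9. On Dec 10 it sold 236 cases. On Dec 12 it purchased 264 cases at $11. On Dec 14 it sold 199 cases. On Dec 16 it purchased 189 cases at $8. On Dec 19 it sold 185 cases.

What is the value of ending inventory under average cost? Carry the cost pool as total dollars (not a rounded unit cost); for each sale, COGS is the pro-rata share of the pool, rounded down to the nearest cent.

After Dec 1: 75 on hand, pool $450.00 (≈ $6.0000 each)
After Dec 5: 207 on hand, pool $1,638.00 (≈ $7.9130 each)
Dec 6, sell 52: 52/207 × $1,638.00 → $411.47
After Dec 9: 301 on hand, pool $2,540.53 (≈ $8.4403 each)
Dec 10, sell 236: 236/301 × $2,540.53 → $1,991.91
After Dec 12: 329 on hand, pool $3,452.62 (≈ $10.4943 each)
Dec 14, sell 199: 199/329 × $3,452.62 → $2,088.36
After Dec 16: 319 on hand, pool $2,876.26 (≈ $9.0165 each)
Dec 19, sell 185: 185/319 × $2,876.26 → $1,668.05
Total COGS = $411.47 + $1,991.91 + $2,088.36 + $1,668.05 = $6,159.79
Ending inventory (cost pool remaining) = $1,208.21
Check: goods available $7,368.00 = COGS $6,159.79 + ending $1,208.21

Ending inventory = $1,208.21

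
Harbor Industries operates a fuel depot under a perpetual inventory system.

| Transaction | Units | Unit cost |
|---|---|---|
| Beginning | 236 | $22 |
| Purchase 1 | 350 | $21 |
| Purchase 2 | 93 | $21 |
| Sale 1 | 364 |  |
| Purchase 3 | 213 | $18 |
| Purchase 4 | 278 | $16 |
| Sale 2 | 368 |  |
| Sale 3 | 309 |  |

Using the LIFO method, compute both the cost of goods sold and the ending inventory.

COGS = $19,939; ending inventory = $2,838

Sale 1 (364) [LIFO — newest first]: 93 @ $21 + 271 @ $21 = $7,644
Sale 2 (368) [LIFO — newest first]: 278 @ $16 + 90 @ $18 = $6,068
Sale 3 (309) [LIFO — newest first]: 123 @ $18 + 79 @ $21 + 107 @ $22 = $6,227
Total COGS = $7,644 + $6,068 + $6,227 = $19,939
Ending inventory: 129 @ $22 = $2,838
Check: goods available $22,777 = COGS $19,939 + ending $2,838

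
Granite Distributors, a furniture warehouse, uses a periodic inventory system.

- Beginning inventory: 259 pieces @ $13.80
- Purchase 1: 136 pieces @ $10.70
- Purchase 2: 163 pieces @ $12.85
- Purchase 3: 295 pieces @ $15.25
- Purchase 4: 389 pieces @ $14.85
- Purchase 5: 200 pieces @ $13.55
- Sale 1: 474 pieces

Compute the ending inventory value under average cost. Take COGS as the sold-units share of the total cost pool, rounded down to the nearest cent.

Sale 1, sell 474: 474/1442 × $20,109.35 → $6,610.14
Ending inventory (cost pool remaining) = $13,499.21

Ending inventory = $13,499.21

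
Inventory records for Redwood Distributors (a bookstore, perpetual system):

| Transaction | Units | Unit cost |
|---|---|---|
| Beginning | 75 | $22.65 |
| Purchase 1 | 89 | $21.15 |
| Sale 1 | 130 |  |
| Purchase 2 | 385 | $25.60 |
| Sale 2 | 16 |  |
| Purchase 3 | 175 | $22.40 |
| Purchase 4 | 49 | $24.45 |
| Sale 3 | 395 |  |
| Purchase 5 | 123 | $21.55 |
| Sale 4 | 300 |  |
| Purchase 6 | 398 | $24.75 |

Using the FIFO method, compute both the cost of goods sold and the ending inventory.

COGS = $20,020.55; ending inventory = $11,035.75

Sale 1 (130) [FIFO — oldest first]: 75 @ $22.65 + 55 @ $21.15 = $2,862.00
Sale 2 (16) [FIFO — oldest first]: 16 @ $21.15 = $338.40
Sale 3 (395) [FIFO — oldest first]: 18 @ $21.15 + 377 @ $25.60 = $10,031.90
Sale 4 (300) [FIFO — oldest first]: 8 @ $25.60 + 175 @ $22.40 + 49 @ $24.45 + 68 @ $21.55 = $6,788.25
Total COGS = $2,862.00 + $338.40 + $10,031.90 + $6,788.25 = $20,020.55
Ending inventory: 55 @ $21.55 + 398 @ $24.75 = $11,035.75
Check: goods available $31,056.30 = COGS $20,020.55 + ending $11,035.75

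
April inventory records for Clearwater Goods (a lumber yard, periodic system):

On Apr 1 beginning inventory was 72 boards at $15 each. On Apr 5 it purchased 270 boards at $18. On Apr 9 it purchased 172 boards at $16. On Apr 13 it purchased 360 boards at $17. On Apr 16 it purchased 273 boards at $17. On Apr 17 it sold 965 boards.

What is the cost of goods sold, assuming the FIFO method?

COGS = $16,359

Apr 17, 965 sold [FIFO — oldest first]: 72 @ $15 + 270 @ $18 + 172 @ $16 + 360 @ $17 + 91 @ $17 = $16,359
Ending inventory: 182 @ $17 = $3,094
Check: goods available $19,453 = COGS $16,359 + ending $3,094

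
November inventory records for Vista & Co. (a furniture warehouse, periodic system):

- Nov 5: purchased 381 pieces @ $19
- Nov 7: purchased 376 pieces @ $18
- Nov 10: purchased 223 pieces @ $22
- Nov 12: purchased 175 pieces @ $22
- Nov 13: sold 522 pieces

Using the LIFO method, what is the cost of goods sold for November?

COGS = $10,988

Nov 13, 522 sold [LIFO — newest first]: 175 @ $22 + 223 @ $22 + 124 @ $18 = $10,988
Ending inventory: 381 @ $19 + 252 @ $18 = $11,775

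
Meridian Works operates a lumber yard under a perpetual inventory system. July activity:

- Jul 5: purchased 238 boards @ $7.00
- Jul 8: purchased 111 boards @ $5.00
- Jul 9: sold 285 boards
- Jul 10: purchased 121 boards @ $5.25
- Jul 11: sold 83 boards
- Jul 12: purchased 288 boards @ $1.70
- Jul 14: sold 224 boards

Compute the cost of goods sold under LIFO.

Jul 9, 285 sold [LIFO — newest first]: 111 @ $5.00 + 174 @ $7.00 = $1,773.00
Jul 11, 83 sold [LIFO — newest first]: 83 @ $5.25 = $435.75
Jul 14, 224 sold [LIFO — newest first]: 224 @ $1.70 = $380.80
Total COGS = $1,773.00 + $435.75 + $380.80 = $2,589.55
Ending inventory: 64 @ $7.00 + 38 @ $5.25 + 64 @ $1.70 = $756.30

COGS = $2,589.55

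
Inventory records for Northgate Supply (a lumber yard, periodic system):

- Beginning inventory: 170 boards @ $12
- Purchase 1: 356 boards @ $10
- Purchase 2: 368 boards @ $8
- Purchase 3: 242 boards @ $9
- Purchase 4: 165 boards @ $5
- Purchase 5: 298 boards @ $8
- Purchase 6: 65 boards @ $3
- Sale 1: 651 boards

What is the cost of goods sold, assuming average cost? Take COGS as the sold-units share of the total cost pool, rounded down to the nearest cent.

Sale 1, sell 651: 651/1664 × $14,126.00 → $5,526.45
Ending inventory (cost pool remaining) = $8,599.55
Check: goods available $14,126.00 = COGS $5,526.45 + ending $8,599.55

COGS = $5,526.45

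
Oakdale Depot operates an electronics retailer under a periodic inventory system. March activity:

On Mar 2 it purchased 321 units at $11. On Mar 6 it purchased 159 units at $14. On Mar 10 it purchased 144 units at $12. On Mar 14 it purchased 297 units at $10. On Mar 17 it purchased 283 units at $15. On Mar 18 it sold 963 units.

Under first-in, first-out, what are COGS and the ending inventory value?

Mar 18, 963 sold [FIFO — oldest first]: 321 @ $11 + 159 @ $14 + 144 @ $12 + 297 @ $10 + 42 @ $15 = $11,085
Ending inventory: 241 @ $15 = $3,615

COGS = $11,085; ending inventory = $3,615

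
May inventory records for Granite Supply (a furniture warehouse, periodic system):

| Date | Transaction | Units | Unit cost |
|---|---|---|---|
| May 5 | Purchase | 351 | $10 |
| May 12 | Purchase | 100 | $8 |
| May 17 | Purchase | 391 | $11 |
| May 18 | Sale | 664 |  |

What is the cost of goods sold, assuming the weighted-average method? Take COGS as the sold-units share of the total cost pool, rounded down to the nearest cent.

COGS = $6,790.62

May 18, sell 664: 664/842 × $8,611.00 → $6,790.62
Ending inventory (cost pool remaining) = $1,820.38
Check: goods available $8,611.00 = COGS $6,790.62 + ending $1,820.38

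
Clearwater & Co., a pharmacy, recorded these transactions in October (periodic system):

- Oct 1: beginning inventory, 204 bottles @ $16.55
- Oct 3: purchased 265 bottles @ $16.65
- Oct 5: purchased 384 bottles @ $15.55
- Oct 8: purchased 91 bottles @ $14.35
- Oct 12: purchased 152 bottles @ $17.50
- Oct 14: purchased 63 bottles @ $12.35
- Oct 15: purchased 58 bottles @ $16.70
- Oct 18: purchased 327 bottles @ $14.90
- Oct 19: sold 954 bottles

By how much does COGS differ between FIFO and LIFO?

$566.05

FIFO COGS: 204 @ $16.55 + 265 @ $16.65 + 384 @ $15.55 + 91 @ $14.35 + 10 @ $17.50 = $15,240.50
LIFO COGS: 327 @ $14.90 + 58 @ $16.70 + 63 @ $12.35 + 152 @ $17.50 + 91 @ $14.35 + 263 @ $15.55 = $14,674.45
Difference = |$15,240.50 − $14,674.45| = $566.05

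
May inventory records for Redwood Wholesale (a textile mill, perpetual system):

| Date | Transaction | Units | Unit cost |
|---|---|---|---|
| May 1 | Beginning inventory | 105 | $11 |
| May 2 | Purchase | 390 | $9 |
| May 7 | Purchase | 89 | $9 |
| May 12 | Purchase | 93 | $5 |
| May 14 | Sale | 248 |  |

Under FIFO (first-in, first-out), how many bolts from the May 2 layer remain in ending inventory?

247

May 14, 248 sold [FIFO — oldest first]: 105 @ $11 + 143 @ $9 = $2,442
Ending inventory: 247 @ $9 + 89 @ $9 + 93 @ $5 = $3,489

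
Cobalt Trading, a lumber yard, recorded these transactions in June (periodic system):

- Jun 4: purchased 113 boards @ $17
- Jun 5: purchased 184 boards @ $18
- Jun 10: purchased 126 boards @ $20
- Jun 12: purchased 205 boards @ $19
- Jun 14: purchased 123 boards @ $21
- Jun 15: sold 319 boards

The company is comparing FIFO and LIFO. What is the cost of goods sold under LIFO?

COGS = $6,307

FIFO COGS: 113 @ $17 + 184 @ $18 + 22 @ $20 = $5,673
LIFO COGS: 123 @ $21 + 196 @ $19 = $6,307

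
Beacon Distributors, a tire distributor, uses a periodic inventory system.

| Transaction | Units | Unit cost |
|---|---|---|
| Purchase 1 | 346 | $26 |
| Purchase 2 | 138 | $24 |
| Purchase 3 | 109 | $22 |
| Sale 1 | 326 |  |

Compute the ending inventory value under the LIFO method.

Ending inventory = $6,942

Sale 1 (326) [LIFO — newest first]: 109 @ $22 + 138 @ $24 + 79 @ $26 = $7,764
Ending inventory: 267 @ $26 = $6,942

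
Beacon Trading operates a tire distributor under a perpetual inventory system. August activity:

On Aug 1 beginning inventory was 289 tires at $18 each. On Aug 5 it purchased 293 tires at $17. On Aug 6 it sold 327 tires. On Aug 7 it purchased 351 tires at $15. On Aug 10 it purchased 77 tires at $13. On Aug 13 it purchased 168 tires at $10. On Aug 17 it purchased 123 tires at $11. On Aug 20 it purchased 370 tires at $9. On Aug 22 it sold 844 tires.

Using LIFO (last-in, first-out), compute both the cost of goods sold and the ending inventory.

Aug 6, 327 sold [LIFO — newest first]: 293 @ $17 + 34 @ $18 = $5,593
Aug 22, 844 sold [LIFO — newest first]: 370 @ $9 + 123 @ $11 + 168 @ $10 + 77 @ $13 + 106 @ $15 = $8,954
Total COGS = $5,593 + $8,954 = $14,547
Ending inventory: 255 @ $18 + 245 @ $15 = $8,265

COGS = $14,547; ending inventory = $8,265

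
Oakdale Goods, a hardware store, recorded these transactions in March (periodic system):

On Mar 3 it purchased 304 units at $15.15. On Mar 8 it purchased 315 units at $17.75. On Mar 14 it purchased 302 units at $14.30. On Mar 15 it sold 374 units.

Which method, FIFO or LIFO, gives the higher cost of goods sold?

FIFO

FIFO COGS: 304 @ $15.15 + 70 @ $17.75 = $5,848.10
LIFO COGS: 302 @ $14.30 + 72 @ $17.75 = $5,596.60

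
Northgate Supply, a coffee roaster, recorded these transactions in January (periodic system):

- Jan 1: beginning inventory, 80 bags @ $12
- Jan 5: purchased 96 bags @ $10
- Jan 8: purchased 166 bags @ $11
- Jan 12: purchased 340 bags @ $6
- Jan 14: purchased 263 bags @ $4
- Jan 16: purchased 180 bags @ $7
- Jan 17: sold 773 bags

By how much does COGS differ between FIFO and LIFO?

$1,858

FIFO COGS: 80 @ $12 + 96 @ $10 + 166 @ $11 + 340 @ $6 + 91 @ $4 = $6,150
LIFO COGS: 180 @ $7 + 263 @ $4 + 330 @ $6 = $4,292
Difference = |$6,150 − $4,292| = $1,858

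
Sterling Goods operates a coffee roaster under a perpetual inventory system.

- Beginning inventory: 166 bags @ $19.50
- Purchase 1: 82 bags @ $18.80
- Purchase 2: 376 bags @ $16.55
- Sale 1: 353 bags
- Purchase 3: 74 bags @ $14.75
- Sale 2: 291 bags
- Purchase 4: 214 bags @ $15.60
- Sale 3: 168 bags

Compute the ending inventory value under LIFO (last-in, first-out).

Ending inventory = $1,770.60

Sale 1 (353) [LIFO — newest first]: 353 @ $16.55 = $5,842.15
Sale 2 (291) [LIFO — newest first]: 74 @ $14.75 + 23 @ $16.55 + 82 @ $18.80 + 112 @ $19.50 = $5,197.75
Sale 3 (168) [LIFO — newest first]: 168 @ $15.60 = $2,620.80
Total COGS = $5,842.15 + $5,197.75 + $2,620.80 = $13,660.70
Ending inventory: 54 @ $19.50 + 46 @ $15.60 = $1,770.60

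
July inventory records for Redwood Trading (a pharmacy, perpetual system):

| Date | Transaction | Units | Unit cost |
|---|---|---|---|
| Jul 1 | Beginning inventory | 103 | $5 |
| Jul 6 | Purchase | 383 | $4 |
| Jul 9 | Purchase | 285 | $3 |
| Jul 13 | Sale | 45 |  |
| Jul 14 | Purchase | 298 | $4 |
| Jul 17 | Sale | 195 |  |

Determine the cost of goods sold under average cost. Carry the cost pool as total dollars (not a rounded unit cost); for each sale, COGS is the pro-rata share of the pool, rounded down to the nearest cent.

After Jul 1: 103 on hand, pool $515.00 (≈ $5.0000 each)
After Jul 6: 486 on hand, pool $2,047.00 (≈ $4.2119 each)
After Jul 9: 771 on hand, pool $2,902.00 (≈ $3.7639 each)
Jul 13, sell 45: 45/771 × $2,902.00 → $169.37
After Jul 14: 1024 on hand, pool $3,924.63 (≈ $3.8326 each)
Jul 17, sell 195: 195/1024 × $3,924.63 → $747.36
Total COGS = $169.37 + $747.36 = $916.73
Ending inventory (cost pool remaining) = $3,177.27

COGS = $916.73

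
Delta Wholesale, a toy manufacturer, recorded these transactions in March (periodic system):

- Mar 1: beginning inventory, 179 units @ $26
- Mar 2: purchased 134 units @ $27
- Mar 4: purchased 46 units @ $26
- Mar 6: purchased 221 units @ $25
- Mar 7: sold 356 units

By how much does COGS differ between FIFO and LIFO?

FIFO COGS: 179 @ $26 + 134 @ $27 + 43 @ $26 = $9,390
LIFO COGS: 221 @ $25 + 46 @ $26 + 89 @ $27 = $9,124
Difference = |$9,390 − $9,124| = $266

$266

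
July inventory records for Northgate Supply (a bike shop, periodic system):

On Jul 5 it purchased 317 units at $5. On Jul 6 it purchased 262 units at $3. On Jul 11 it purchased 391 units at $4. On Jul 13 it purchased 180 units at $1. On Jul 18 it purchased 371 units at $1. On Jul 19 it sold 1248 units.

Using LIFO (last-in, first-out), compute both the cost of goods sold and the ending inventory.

Jul 19, 1248 sold [LIFO — newest first]: 371 @ $1 + 180 @ $1 + 391 @ $4 + 262 @ $3 + 44 @ $5 = $3,121
Ending inventory: 273 @ $5 = $1,365
Check: goods available $4,486 = COGS $3,121 + ending $1,365

COGS = $3,121; ending inventory = $1,365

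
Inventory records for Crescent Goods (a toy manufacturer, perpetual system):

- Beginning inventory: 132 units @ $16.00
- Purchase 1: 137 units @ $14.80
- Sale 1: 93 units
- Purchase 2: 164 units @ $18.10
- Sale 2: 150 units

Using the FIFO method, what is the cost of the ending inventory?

Ending inventory = $3,353.20

Sale 1 (93) [FIFO — oldest first]: 93 @ $16.00 = $1,488.00
Sale 2 (150) [FIFO — oldest first]: 39 @ $16.00 + 111 @ $14.80 = $2,266.80
Total COGS = $1,488.00 + $2,266.80 = $3,754.80
Ending inventory: 26 @ $14.80 + 164 @ $18.10 = $3,353.20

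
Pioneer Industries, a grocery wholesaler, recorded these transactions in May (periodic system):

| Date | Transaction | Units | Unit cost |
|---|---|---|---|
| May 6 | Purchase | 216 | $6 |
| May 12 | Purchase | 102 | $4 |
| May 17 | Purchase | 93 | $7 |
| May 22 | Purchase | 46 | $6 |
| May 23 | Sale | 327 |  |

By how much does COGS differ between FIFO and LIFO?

FIFO COGS: 216 @ $6 + 102 @ $4 + 9 @ $7 = $1,767
LIFO COGS: 46 @ $6 + 93 @ $7 + 102 @ $4 + 86 @ $6 = $1,851
Difference = |$1,767 − $1,851| = $84

$84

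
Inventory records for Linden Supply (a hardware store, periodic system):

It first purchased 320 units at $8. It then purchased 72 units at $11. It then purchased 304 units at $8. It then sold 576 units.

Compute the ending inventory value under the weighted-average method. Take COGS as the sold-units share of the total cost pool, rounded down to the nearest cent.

Sale 1, sell 576: 576/696 × $5,784.00 → $4,786.75
Ending inventory (cost pool remaining) = $997.25
Check: goods available $5,784.00 = COGS $4,786.75 + ending $997.25

Ending inventory = $997.25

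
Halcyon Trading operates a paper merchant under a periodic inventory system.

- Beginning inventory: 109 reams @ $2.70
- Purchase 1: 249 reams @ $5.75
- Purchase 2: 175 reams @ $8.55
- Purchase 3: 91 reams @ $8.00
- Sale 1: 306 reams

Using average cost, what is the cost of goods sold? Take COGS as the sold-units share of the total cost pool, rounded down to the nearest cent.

COGS = $1,937.16

Sale 1, sell 306: 306/624 × $3,950.30 → $1,937.16
Ending inventory (cost pool remaining) = $2,013.14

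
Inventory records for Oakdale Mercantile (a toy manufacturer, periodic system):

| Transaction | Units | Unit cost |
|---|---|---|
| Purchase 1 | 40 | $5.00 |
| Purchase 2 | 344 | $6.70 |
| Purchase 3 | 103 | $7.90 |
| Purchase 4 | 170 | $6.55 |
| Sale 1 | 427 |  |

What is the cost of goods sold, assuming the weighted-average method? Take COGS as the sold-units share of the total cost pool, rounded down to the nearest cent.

Sale 1, sell 427: 427/657 × $4,432.00 → $2,880.46
Ending inventory (cost pool remaining) = $1,551.54

COGS = $2,880.46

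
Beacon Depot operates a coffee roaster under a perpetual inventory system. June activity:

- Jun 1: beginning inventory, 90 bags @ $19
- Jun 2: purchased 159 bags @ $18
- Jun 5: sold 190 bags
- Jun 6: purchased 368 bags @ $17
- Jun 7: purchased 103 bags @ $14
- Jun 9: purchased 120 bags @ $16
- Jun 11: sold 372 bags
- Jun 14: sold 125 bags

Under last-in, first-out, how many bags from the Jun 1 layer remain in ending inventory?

59

Jun 5, 190 sold [LIFO — newest first]: 159 @ $18 + 31 @ $19 = $3,451
Jun 11, 372 sold [LIFO — newest first]: 120 @ $16 + 103 @ $14 + 149 @ $17 = $5,895
Jun 14, 125 sold [LIFO — newest first]: 125 @ $17 = $2,125
Total COGS = $3,451 + $5,895 + $2,125 = $11,471
Ending inventory: 59 @ $19 + 94 @ $17 = $2,719
Check: goods available $14,190 = COGS $11,471 + ending $2,719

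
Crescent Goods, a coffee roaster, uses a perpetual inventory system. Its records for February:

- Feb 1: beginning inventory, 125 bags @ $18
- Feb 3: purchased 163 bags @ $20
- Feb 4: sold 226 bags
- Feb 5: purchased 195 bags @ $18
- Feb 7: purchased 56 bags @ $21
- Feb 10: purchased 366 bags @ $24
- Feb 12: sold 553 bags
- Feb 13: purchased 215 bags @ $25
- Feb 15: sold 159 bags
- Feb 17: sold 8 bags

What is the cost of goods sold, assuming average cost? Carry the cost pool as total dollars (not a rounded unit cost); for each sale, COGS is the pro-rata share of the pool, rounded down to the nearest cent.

After Feb 1: 125 on hand, pool $2,250.00 (≈ $18.0000 each)
After Feb 3: 288 on hand, pool $5,510.00 (≈ $19.1319 each)
Feb 4, sell 226: 226/288 × $5,510.00 → $4,323.81
After Feb 5: 257 on hand, pool $4,696.19 (≈ $18.2731 each)
After Feb 7: 313 on hand, pool $5,872.19 (≈ $18.7610 each)
After Feb 10: 679 on hand, pool $14,656.19 (≈ $21.5850 each)
Feb 12, sell 553: 553/679 × $14,656.19 → $11,936.48
After Feb 13: 341 on hand, pool $8,094.71 (≈ $23.7382 each)
Feb 15, sell 159: 159/341 × $8,094.71 → $3,774.36
Feb 17, sell 8: 8/182 × $4,320.35 → $189.90
Total COGS = $4,323.81 + $11,936.48 + $3,774.36 + $189.90 = $20,224.55
Ending inventory (cost pool remaining) = $4,130.45
Check: goods available $24,355.00 = COGS $20,224.55 + ending $4,130.45

COGS = $20,224.55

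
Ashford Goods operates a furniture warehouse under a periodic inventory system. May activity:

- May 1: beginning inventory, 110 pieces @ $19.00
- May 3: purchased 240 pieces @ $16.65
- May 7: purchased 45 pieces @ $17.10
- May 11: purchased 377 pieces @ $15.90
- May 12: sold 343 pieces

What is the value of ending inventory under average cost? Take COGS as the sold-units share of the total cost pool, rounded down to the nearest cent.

May 12, sell 343: 343/772 × $12,849.80 → $5,709.17
Ending inventory (cost pool remaining) = $7,140.63
Check: goods available $12,849.80 = COGS $5,709.17 + ending $7,140.63

Ending inventory = $7,140.63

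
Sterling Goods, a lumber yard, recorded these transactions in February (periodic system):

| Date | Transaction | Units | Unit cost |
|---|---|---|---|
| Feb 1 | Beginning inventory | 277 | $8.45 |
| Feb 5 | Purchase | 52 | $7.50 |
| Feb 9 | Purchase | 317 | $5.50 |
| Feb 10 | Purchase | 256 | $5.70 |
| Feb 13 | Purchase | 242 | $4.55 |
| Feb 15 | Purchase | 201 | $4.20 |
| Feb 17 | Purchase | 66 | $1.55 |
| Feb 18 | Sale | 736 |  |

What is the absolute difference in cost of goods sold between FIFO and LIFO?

FIFO COGS: 277 @ $8.45 + 52 @ $7.50 + 317 @ $5.50 + 90 @ $5.70 = $4,987.15
LIFO COGS: 66 @ $1.55 + 201 @ $4.20 + 242 @ $4.55 + 227 @ $5.70 = $3,341.50
Difference = |$4,987.15 − $3,341.50| = $1,645.65

$1,645.65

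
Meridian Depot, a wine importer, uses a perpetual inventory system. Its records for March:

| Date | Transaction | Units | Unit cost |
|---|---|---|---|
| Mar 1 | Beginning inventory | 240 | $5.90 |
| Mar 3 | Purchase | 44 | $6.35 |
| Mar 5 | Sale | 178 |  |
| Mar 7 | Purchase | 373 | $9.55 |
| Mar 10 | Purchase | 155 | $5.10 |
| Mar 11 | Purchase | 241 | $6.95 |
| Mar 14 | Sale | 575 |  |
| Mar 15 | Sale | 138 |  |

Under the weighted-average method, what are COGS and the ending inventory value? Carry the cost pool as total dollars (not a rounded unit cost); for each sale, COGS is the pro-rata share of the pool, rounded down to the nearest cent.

After Mar 1: 240 on hand, pool $1,416.00 (≈ $5.9000 each)
After Mar 3: 284 on hand, pool $1,695.40 (≈ $5.9697 each)
Mar 5, sell 178: 178/284 × $1,695.40 → $1,062.60
After Mar 7: 479 on hand, pool $4,194.95 (≈ $8.7577 each)
After Mar 10: 634 on hand, pool $4,985.45 (≈ $7.8635 each)
After Mar 11: 875 on hand, pool $6,660.40 (≈ $7.6119 each)
Mar 14, sell 575: 575/875 × $6,660.40 → $4,376.83
Mar 15, sell 138: 138/300 × $2,283.57 → $1,050.44
Total COGS = $1,062.60 + $4,376.83 + $1,050.44 = $6,489.87
Ending inventory (cost pool remaining) = $1,233.13

COGS = $6,489.87; ending inventory = $1,233.13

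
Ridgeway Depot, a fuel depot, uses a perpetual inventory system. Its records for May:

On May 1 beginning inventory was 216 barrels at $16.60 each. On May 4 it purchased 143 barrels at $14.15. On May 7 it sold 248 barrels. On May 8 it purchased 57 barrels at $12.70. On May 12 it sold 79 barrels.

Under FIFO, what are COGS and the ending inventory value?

May 7, 248 sold [FIFO — oldest first]: 216 @ $16.60 + 32 @ $14.15 = $4,038.40
May 12, 79 sold [FIFO — oldest first]: 79 @ $14.15 = $1,117.85
Total COGS = $4,038.40 + $1,117.85 = $5,156.25
Ending inventory: 32 @ $14.15 + 57 @ $12.70 = $1,176.70

COGS = $5,156.25; ending inventory = $1,176.70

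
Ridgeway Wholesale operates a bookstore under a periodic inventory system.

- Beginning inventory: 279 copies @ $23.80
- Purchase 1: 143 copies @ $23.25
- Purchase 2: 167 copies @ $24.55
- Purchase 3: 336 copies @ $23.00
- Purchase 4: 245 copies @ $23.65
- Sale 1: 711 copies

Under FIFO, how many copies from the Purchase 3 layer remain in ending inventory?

Sale 1 (711) [FIFO — oldest first]: 279 @ $23.80 + 143 @ $23.25 + 167 @ $24.55 + 122 @ $23.00 = $16,870.80
Ending inventory: 214 @ $23.00 + 245 @ $23.65 = $10,716.25

214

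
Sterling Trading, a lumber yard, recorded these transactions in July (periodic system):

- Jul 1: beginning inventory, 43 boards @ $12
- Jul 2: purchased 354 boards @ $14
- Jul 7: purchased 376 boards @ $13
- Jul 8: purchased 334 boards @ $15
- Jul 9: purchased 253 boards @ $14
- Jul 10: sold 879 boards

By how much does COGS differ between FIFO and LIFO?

FIFO COGS: 43 @ $12 + 354 @ $14 + 376 @ $13 + 106 @ $15 = $11,950
LIFO COGS: 253 @ $14 + 334 @ $15 + 292 @ $13 = $12,348
Difference = |$11,950 − $12,348| = $398

$398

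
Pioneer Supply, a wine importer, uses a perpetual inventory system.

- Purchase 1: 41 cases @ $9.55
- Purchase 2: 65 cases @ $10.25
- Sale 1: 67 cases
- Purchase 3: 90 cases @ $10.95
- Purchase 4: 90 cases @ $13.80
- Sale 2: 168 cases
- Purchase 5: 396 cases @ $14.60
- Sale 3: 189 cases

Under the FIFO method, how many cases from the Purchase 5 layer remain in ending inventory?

258

Sale 1 (67) [FIFO — oldest first]: 41 @ $9.55 + 26 @ $10.25 = $658.05
Sale 2 (168) [FIFO — oldest first]: 39 @ $10.25 + 90 @ $10.95 + 39 @ $13.80 = $1,923.45
Sale 3 (189) [FIFO — oldest first]: 51 @ $13.80 + 138 @ $14.60 = $2,718.60
Total COGS = $658.05 + $1,923.45 + $2,718.60 = $5,300.10
Ending inventory: 258 @ $14.60 = $3,766.80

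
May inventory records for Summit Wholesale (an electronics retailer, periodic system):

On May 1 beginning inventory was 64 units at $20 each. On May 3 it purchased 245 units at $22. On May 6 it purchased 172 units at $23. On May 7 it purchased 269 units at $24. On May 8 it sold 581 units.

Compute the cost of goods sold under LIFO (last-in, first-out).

May 8, 581 sold [LIFO — newest first]: 269 @ $24 + 172 @ $23 + 140 @ $22 = $13,492
Ending inventory: 64 @ $20 + 105 @ $22 = $3,590

COGS = $13,492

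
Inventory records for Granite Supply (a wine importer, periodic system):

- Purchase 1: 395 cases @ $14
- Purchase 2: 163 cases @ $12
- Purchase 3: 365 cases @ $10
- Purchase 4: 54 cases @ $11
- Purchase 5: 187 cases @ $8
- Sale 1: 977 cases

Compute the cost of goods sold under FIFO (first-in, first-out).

Sale 1 (977) [FIFO — oldest first]: 395 @ $14 + 163 @ $12 + 365 @ $10 + 54 @ $11 = $11,730
Ending inventory: 187 @ $8 = $1,496
Check: goods available $13,226 = COGS $11,730 + ending $1,496

COGS = $11,730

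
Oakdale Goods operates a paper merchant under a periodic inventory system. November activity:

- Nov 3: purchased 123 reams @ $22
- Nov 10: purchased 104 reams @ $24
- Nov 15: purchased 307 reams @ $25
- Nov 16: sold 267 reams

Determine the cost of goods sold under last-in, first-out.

Nov 16, 267 sold [LIFO — newest first]: 267 @ $25 = $6,675
Ending inventory: 123 @ $22 + 104 @ $24 + 40 @ $25 = $6,202

COGS = $6,675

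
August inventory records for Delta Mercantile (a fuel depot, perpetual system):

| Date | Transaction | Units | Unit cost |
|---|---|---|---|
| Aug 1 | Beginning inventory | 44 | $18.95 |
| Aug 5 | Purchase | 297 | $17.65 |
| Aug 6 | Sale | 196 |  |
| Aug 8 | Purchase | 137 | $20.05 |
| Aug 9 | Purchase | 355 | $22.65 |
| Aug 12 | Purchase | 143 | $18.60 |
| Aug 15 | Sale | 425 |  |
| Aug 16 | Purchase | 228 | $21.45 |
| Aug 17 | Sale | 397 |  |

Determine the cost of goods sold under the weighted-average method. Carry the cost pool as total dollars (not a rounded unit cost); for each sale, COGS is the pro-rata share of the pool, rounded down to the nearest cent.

COGS = $20,525.79

After Aug 1: 44 on hand, pool $833.80 (≈ $18.9500 each)
After Aug 5: 341 on hand, pool $6,075.85 (≈ $17.8177 each)
Aug 6, sell 196: 196/341 × $6,075.85 → $3,492.27
After Aug 8: 282 on hand, pool $5,330.43 (≈ $18.9022 each)
After Aug 9: 637 on hand, pool $13,371.18 (≈ $20.9909 each)
After Aug 12: 780 on hand, pool $16,030.98 (≈ $20.5525 each)
Aug 15, sell 425: 425/780 × $16,030.98 → $8,734.82
After Aug 16: 583 on hand, pool $12,186.76 (≈ $20.9035 each)
Aug 17, sell 397: 397/583 × $12,186.76 → $8,298.70
Total COGS = $3,492.27 + $8,734.82 + $8,298.70 = $20,525.79
Ending inventory (cost pool remaining) = $3,888.06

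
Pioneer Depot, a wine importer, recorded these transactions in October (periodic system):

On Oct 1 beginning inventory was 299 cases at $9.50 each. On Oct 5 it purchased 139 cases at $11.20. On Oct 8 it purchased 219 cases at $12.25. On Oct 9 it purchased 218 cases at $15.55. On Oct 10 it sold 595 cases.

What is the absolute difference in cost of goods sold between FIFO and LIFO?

$1,489.40

FIFO COGS: 299 @ $9.50 + 139 @ $11.20 + 157 @ $12.25 = $6,320.55
LIFO COGS: 218 @ $15.55 + 219 @ $12.25 + 139 @ $11.20 + 19 @ $9.50 = $7,809.95
Difference = |$6,320.55 − $7,809.95| = $1,489.40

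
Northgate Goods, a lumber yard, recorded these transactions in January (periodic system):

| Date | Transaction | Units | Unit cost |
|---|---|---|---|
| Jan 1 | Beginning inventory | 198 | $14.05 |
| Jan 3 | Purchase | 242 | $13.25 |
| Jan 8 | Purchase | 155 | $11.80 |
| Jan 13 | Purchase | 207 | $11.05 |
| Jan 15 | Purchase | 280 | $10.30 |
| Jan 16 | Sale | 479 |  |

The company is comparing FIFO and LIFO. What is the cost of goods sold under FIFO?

COGS = $6,448.60

FIFO COGS: 198 @ $14.05 + 242 @ $13.25 + 39 @ $11.80 = $6,448.60
LIFO COGS: 280 @ $10.30 + 199 @ $11.05 = $5,082.95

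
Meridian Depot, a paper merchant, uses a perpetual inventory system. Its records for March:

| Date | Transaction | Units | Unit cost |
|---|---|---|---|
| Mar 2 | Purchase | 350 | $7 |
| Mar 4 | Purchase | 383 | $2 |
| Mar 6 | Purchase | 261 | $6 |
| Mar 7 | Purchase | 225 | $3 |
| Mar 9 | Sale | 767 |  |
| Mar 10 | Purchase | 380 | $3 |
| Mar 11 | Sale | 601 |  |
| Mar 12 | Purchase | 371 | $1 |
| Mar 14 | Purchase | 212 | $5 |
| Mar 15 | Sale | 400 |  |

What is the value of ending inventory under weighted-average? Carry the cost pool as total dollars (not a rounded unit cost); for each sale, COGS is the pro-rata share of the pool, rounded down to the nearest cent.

Ending inventory = $1,174.52

After Mar 2: 350 on hand, pool $2,450.00 (≈ $7.0000 each)
After Mar 4: 733 on hand, pool $3,216.00 (≈ $4.3874 each)
After Mar 6: 994 on hand, pool $4,782.00 (≈ $4.8109 each)
After Mar 7: 1219 on hand, pool $5,457.00 (≈ $4.4766 each)
Mar 9, sell 767: 767/1219 × $5,457.00 → $3,433.56
After Mar 10: 832 on hand, pool $3,163.44 (≈ $3.8022 each)
Mar 11, sell 601: 601/832 × $3,163.44 → $2,285.12
After Mar 12: 602 on hand, pool $1,249.32 (≈ $2.0753 each)
After Mar 14: 814 on hand, pool $2,309.32 (≈ $2.8370 each)
Mar 15, sell 400: 400/814 × $2,309.32 → $1,134.80
Total COGS = $3,433.56 + $2,285.12 + $1,134.80 = $6,853.48
Ending inventory (cost pool remaining) = $1,174.52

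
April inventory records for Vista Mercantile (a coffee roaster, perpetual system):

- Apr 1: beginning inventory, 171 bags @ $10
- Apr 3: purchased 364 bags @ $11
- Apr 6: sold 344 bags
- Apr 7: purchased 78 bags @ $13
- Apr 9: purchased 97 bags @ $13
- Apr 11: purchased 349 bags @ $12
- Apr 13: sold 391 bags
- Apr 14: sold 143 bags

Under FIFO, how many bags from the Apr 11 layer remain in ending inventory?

Apr 6, 344 sold [FIFO — oldest first]: 171 @ $10 + 173 @ $11 = $3,613
Apr 13, 391 sold [FIFO — oldest first]: 191 @ $11 + 78 @ $13 + 97 @ $13 + 25 @ $12 = $4,676
Apr 14, 143 sold [FIFO — oldest first]: 143 @ $12 = $1,716
Total COGS = $3,613 + $4,676 + $1,716 = $10,005
Ending inventory: 181 @ $12 = $2,172
Check: goods available $12,177 = COGS $10,005 + ending $2,172

181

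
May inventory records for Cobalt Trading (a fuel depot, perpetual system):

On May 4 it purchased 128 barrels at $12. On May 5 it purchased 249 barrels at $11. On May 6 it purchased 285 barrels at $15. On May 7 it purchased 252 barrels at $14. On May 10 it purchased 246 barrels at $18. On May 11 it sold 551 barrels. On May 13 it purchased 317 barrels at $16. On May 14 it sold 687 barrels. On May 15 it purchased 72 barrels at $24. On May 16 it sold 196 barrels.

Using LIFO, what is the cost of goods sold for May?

May 11, 551 sold [LIFO — newest first]: 246 @ $18 + 252 @ $14 + 53 @ $15 = $8,751
May 14, 687 sold [LIFO — newest first]: 317 @ $16 + 232 @ $15 + 138 @ $11 = $10,070
May 16, 196 sold [LIFO — newest first]: 72 @ $24 + 111 @ $11 + 13 @ $12 = $3,105
Total COGS = $8,751 + $10,070 + $3,105 = $21,926
Ending inventory: 115 @ $12 = $1,380
Check: goods available $23,306 = COGS $21,926 + ending $1,380

COGS = $21,926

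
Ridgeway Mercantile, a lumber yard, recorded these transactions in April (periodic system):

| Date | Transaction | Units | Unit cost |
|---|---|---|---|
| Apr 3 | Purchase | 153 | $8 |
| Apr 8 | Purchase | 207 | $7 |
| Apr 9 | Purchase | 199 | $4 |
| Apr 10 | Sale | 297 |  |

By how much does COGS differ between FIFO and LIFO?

FIFO COGS: 153 @ $8 + 144 @ $7 = $2,232
LIFO COGS: 199 @ $4 + 98 @ $7 = $1,482
Difference = |$2,232 − $1,482| = $750

$750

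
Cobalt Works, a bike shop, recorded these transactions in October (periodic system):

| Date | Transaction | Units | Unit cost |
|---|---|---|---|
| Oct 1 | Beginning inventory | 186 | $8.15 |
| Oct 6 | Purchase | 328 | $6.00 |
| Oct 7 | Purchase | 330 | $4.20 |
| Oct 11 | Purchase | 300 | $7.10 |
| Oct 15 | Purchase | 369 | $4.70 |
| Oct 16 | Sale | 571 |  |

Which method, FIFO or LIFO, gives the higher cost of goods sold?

FIFO

FIFO COGS: 186 @ $8.15 + 328 @ $6.00 + 57 @ $4.20 = $3,723.30
LIFO COGS: 369 @ $4.70 + 202 @ $7.10 = $3,168.50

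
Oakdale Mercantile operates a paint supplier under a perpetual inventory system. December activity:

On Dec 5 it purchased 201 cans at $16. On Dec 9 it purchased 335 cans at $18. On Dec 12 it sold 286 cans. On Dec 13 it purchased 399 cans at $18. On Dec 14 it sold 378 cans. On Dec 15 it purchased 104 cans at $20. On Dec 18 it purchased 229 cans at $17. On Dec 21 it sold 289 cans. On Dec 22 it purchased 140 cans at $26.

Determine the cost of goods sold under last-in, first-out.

COGS = $17,045

Dec 12, 286 sold [LIFO — newest first]: 286 @ $18 = $5,148
Dec 14, 378 sold [LIFO — newest first]: 378 @ $18 = $6,804
Dec 21, 289 sold [LIFO — newest first]: 229 @ $17 + 60 @ $20 = $5,093
Total COGS = $5,148 + $6,804 + $5,093 = $17,045
Ending inventory: 201 @ $16 + 49 @ $18 + 21 @ $18 + 44 @ $20 + 140 @ $26 = $8,996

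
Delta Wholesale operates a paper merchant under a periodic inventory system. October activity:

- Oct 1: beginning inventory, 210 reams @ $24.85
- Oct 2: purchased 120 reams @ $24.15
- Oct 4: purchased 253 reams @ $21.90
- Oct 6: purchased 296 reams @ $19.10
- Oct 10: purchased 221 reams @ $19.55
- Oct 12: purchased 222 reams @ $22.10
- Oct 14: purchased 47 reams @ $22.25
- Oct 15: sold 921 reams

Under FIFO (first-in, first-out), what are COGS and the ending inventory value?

COGS = $20,131.90; ending inventory = $9,451.40

Oct 15, 921 sold [FIFO — oldest first]: 210 @ $24.85 + 120 @ $24.15 + 253 @ $21.90 + 296 @ $19.10 + 42 @ $19.55 = $20,131.90
Ending inventory: 179 @ $19.55 + 222 @ $22.10 + 47 @ $22.25 = $9,451.40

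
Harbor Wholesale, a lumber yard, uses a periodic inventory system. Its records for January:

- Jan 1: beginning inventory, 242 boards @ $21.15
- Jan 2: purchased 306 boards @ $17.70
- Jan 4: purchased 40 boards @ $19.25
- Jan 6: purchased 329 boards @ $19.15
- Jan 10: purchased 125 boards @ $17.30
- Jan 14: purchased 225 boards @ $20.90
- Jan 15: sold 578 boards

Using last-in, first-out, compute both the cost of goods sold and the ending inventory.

COGS = $11,231.20; ending inventory = $13,238.65

Jan 15, 578 sold [LIFO — newest first]: 225 @ $20.90 + 125 @ $17.30 + 228 @ $19.15 = $11,231.20
Ending inventory: 242 @ $21.15 + 306 @ $17.70 + 40 @ $19.25 + 101 @ $19.15 = $13,238.65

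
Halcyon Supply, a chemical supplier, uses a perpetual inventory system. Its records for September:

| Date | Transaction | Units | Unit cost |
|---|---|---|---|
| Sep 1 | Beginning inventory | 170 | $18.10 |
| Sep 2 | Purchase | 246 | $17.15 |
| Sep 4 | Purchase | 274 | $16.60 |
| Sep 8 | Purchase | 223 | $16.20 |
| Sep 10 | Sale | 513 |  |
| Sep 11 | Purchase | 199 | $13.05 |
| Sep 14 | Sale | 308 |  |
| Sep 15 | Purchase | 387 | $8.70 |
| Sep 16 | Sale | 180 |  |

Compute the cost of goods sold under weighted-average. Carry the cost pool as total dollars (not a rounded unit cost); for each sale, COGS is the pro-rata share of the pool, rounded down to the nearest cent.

COGS = $15,604.58

After Sep 1: 170 on hand, pool $3,077.00 (≈ $18.1000 each)
After Sep 2: 416 on hand, pool $7,295.90 (≈ $17.5382 each)
After Sep 4: 690 on hand, pool $11,844.30 (≈ $17.1657 each)
After Sep 8: 913 on hand, pool $15,456.90 (≈ $16.9298 each)
Sep 10, sell 513: 513/913 × $15,456.90 → $8,684.98
After Sep 11: 599 on hand, pool $9,368.87 (≈ $15.6409 each)
Sep 14, sell 308: 308/599 × $9,368.87 → $4,817.38
After Sep 15: 678 on hand, pool $7,918.39 (≈ $11.6790 each)
Sep 16, sell 180: 180/678 × $7,918.39 → $2,102.22
Total COGS = $8,684.98 + $4,817.38 + $2,102.22 = $15,604.58
Ending inventory (cost pool remaining) = $5,816.17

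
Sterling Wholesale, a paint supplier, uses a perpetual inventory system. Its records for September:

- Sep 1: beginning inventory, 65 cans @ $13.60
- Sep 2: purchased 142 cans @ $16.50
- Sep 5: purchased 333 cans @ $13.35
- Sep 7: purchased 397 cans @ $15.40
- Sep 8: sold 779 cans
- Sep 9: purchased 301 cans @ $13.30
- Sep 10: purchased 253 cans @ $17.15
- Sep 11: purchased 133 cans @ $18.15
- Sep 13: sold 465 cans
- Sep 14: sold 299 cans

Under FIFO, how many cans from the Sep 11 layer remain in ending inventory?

Sep 8, 779 sold [FIFO — oldest first]: 65 @ $13.60 + 142 @ $16.50 + 333 @ $13.35 + 239 @ $15.40 = $11,353.15
Sep 13, 465 sold [FIFO — oldest first]: 158 @ $15.40 + 301 @ $13.30 + 6 @ $17.15 = $6,539.40
Sep 14, 299 sold [FIFO — oldest first]: 247 @ $17.15 + 52 @ $18.15 = $5,179.85
Total COGS = $11,353.15 + $6,539.40 + $5,179.85 = $23,072.40
Ending inventory: 81 @ $18.15 = $1,470.15
Check: goods available $24,542.55 = COGS $23,072.40 + ending $1,470.15

81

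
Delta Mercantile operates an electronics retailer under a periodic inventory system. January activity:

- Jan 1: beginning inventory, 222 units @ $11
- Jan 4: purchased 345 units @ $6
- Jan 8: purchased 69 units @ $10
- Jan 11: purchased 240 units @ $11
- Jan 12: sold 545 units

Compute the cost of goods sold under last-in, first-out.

COGS = $4,746

Jan 12, 545 sold [LIFO — newest first]: 240 @ $11 + 69 @ $10 + 236 @ $6 = $4,746
Ending inventory: 222 @ $11 + 109 @ $6 = $3,096
Check: goods available $7,842 = COGS $4,746 + ending $3,096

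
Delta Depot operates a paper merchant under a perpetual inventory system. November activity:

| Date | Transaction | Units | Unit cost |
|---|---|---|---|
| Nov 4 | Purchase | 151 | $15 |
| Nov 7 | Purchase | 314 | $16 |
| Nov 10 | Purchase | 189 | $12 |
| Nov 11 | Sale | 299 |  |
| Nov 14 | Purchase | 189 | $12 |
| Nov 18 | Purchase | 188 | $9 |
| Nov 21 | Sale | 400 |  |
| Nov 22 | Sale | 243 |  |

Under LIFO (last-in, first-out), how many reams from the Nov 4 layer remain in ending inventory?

89

Nov 11, 299 sold [LIFO — newest first]: 189 @ $12 + 110 @ $16 = $4,028
Nov 21, 400 sold [LIFO — newest first]: 188 @ $9 + 189 @ $12 + 23 @ $16 = $4,328
Nov 22, 243 sold [LIFO — newest first]: 181 @ $16 + 62 @ $15 = $3,826
Total COGS = $4,028 + $4,328 + $3,826 = $12,182
Ending inventory: 89 @ $15 = $1,335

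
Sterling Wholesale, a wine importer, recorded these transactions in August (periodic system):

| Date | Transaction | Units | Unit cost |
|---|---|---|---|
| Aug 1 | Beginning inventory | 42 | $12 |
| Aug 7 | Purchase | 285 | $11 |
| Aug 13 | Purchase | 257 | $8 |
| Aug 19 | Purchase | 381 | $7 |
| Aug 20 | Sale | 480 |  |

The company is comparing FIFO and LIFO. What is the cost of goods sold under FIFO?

COGS = $4,863

FIFO COGS: 42 @ $12 + 285 @ $11 + 153 @ $8 = $4,863
LIFO COGS: 381 @ $7 + 99 @ $8 = $3,459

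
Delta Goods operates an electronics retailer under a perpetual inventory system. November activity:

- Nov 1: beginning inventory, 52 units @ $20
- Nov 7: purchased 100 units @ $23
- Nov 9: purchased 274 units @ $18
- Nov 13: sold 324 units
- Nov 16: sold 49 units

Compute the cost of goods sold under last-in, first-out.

COGS = $7,209

Nov 13, 324 sold [LIFO — newest first]: 274 @ $18 + 50 @ $23 = $6,082
Nov 16, 49 sold [LIFO — newest first]: 49 @ $23 = $1,127
Total COGS = $6,082 + $1,127 = $7,209
Ending inventory: 52 @ $20 + 1 @ $23 = $1,063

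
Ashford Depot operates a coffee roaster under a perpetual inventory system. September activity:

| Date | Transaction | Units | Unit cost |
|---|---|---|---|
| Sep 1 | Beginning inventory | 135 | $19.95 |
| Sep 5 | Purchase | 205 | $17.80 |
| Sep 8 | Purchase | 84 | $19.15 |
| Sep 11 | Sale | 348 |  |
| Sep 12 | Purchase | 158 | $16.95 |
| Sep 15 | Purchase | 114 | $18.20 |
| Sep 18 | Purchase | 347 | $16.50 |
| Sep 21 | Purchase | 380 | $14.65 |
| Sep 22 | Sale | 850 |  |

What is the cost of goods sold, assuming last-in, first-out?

COGS = $19,954.50

Sep 11, 348 sold [LIFO — newest first]: 84 @ $19.15 + 205 @ $17.80 + 59 @ $19.95 = $6,434.65
Sep 22, 850 sold [LIFO — newest first]: 380 @ $14.65 + 347 @ $16.50 + 114 @ $18.20 + 9 @ $16.95 = $13,519.85
Total COGS = $6,434.65 + $13,519.85 = $19,954.50
Ending inventory: 76 @ $19.95 + 149 @ $16.95 = $4,041.75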